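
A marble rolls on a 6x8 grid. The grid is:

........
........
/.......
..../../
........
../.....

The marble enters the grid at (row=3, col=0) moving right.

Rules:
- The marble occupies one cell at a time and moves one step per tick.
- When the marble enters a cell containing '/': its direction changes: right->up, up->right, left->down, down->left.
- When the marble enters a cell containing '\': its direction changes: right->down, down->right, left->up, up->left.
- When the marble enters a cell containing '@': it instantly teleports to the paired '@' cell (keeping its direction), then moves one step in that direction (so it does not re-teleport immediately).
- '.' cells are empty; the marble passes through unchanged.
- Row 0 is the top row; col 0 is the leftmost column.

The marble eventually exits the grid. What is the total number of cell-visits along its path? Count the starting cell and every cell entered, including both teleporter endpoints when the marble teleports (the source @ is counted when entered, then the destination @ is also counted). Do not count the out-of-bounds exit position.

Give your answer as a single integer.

Step 1: enter (3,0), '.' pass, move right to (3,1)
Step 2: enter (3,1), '.' pass, move right to (3,2)
Step 3: enter (3,2), '.' pass, move right to (3,3)
Step 4: enter (3,3), '.' pass, move right to (3,4)
Step 5: enter (3,4), '/' deflects right->up, move up to (2,4)
Step 6: enter (2,4), '.' pass, move up to (1,4)
Step 7: enter (1,4), '.' pass, move up to (0,4)
Step 8: enter (0,4), '.' pass, move up to (-1,4)
Step 9: at (-1,4) — EXIT via top edge, pos 4
Path length (cell visits): 8

Answer: 8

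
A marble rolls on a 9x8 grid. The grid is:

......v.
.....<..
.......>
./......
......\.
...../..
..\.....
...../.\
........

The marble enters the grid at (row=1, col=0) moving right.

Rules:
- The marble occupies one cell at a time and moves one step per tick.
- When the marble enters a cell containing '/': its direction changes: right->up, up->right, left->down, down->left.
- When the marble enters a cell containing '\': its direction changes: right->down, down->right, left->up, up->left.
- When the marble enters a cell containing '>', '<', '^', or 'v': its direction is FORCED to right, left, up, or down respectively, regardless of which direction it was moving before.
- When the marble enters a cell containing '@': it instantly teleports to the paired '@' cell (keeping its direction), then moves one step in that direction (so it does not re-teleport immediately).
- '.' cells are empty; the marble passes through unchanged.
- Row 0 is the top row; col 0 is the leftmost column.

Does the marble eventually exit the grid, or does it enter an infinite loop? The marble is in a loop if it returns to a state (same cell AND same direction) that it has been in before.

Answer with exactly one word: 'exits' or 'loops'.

Answer: exits

Derivation:
Step 1: enter (1,0), '.' pass, move right to (1,1)
Step 2: enter (1,1), '.' pass, move right to (1,2)
Step 3: enter (1,2), '.' pass, move right to (1,3)
Step 4: enter (1,3), '.' pass, move right to (1,4)
Step 5: enter (1,4), '.' pass, move right to (1,5)
Step 6: enter (1,5), '<' forces right->left, move left to (1,4)
Step 7: enter (1,4), '.' pass, move left to (1,3)
Step 8: enter (1,3), '.' pass, move left to (1,2)
Step 9: enter (1,2), '.' pass, move left to (1,1)
Step 10: enter (1,1), '.' pass, move left to (1,0)
Step 11: enter (1,0), '.' pass, move left to (1,-1)
Step 12: at (1,-1) — EXIT via left edge, pos 1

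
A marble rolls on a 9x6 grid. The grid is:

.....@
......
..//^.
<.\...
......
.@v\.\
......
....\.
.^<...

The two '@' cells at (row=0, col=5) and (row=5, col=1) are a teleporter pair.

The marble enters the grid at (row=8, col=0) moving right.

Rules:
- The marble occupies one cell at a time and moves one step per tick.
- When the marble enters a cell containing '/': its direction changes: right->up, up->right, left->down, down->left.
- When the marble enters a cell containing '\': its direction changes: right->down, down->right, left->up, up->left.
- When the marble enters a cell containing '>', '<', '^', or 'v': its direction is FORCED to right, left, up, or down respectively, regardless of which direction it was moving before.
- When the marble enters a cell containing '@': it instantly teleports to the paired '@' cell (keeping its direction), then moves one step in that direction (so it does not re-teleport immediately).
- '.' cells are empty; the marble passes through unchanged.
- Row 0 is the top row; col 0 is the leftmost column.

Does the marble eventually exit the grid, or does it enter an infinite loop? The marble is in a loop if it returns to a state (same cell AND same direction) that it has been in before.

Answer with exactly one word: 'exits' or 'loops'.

Answer: exits

Derivation:
Step 1: enter (8,0), '.' pass, move right to (8,1)
Step 2: enter (8,1), '^' forces right->up, move up to (7,1)
Step 3: enter (7,1), '.' pass, move up to (6,1)
Step 4: enter (6,1), '.' pass, move up to (5,1)
Step 5: enter (5,1), '@' teleport (5,1)->(0,5), also enter (0,5), move up to (-1,5)
Step 6: at (-1,5) — EXIT via top edge, pos 5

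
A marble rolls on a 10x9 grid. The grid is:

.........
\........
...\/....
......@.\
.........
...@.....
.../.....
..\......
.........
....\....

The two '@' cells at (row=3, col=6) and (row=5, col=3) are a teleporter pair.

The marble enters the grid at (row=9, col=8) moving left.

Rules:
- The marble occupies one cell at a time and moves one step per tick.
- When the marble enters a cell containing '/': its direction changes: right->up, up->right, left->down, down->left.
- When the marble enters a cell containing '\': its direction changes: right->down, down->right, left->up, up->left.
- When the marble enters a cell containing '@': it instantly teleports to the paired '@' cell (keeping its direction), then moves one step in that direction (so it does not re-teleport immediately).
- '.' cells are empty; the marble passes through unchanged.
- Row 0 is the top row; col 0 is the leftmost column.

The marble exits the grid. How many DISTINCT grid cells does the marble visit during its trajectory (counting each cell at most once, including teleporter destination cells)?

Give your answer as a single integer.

Answer: 16

Derivation:
Step 1: enter (9,8), '.' pass, move left to (9,7)
Step 2: enter (9,7), '.' pass, move left to (9,6)
Step 3: enter (9,6), '.' pass, move left to (9,5)
Step 4: enter (9,5), '.' pass, move left to (9,4)
Step 5: enter (9,4), '\' deflects left->up, move up to (8,4)
Step 6: enter (8,4), '.' pass, move up to (7,4)
Step 7: enter (7,4), '.' pass, move up to (6,4)
Step 8: enter (6,4), '.' pass, move up to (5,4)
Step 9: enter (5,4), '.' pass, move up to (4,4)
Step 10: enter (4,4), '.' pass, move up to (3,4)
Step 11: enter (3,4), '.' pass, move up to (2,4)
Step 12: enter (2,4), '/' deflects up->right, move right to (2,5)
Step 13: enter (2,5), '.' pass, move right to (2,6)
Step 14: enter (2,6), '.' pass, move right to (2,7)
Step 15: enter (2,7), '.' pass, move right to (2,8)
Step 16: enter (2,8), '.' pass, move right to (2,9)
Step 17: at (2,9) — EXIT via right edge, pos 2
Distinct cells visited: 16 (path length 16)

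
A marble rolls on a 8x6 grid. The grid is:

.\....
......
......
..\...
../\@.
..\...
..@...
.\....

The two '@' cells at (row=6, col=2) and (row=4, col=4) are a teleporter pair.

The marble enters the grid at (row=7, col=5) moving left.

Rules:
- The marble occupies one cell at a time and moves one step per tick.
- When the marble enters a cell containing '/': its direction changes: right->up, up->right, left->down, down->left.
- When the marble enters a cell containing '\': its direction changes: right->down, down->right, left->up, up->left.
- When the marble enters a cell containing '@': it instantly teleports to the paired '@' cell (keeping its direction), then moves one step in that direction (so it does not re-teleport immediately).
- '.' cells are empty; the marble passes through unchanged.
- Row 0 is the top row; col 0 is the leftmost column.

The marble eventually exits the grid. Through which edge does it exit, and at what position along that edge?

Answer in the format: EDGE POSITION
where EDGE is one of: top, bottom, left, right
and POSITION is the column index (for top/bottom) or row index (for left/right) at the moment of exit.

Step 1: enter (7,5), '.' pass, move left to (7,4)
Step 2: enter (7,4), '.' pass, move left to (7,3)
Step 3: enter (7,3), '.' pass, move left to (7,2)
Step 4: enter (7,2), '.' pass, move left to (7,1)
Step 5: enter (7,1), '\' deflects left->up, move up to (6,1)
Step 6: enter (6,1), '.' pass, move up to (5,1)
Step 7: enter (5,1), '.' pass, move up to (4,1)
Step 8: enter (4,1), '.' pass, move up to (3,1)
Step 9: enter (3,1), '.' pass, move up to (2,1)
Step 10: enter (2,1), '.' pass, move up to (1,1)
Step 11: enter (1,1), '.' pass, move up to (0,1)
Step 12: enter (0,1), '\' deflects up->left, move left to (0,0)
Step 13: enter (0,0), '.' pass, move left to (0,-1)
Step 14: at (0,-1) — EXIT via left edge, pos 0

Answer: left 0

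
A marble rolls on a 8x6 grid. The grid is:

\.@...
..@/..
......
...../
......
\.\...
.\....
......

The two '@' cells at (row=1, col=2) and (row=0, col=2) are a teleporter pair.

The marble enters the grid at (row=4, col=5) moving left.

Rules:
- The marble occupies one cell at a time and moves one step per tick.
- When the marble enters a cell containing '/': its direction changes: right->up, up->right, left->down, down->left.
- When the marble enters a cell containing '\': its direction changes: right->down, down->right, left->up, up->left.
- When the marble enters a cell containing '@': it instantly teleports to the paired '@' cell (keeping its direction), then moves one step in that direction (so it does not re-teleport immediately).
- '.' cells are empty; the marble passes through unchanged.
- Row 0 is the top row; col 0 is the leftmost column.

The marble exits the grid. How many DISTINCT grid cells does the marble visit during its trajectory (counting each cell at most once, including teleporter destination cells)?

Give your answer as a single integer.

Answer: 6

Derivation:
Step 1: enter (4,5), '.' pass, move left to (4,4)
Step 2: enter (4,4), '.' pass, move left to (4,3)
Step 3: enter (4,3), '.' pass, move left to (4,2)
Step 4: enter (4,2), '.' pass, move left to (4,1)
Step 5: enter (4,1), '.' pass, move left to (4,0)
Step 6: enter (4,0), '.' pass, move left to (4,-1)
Step 7: at (4,-1) — EXIT via left edge, pos 4
Distinct cells visited: 6 (path length 6)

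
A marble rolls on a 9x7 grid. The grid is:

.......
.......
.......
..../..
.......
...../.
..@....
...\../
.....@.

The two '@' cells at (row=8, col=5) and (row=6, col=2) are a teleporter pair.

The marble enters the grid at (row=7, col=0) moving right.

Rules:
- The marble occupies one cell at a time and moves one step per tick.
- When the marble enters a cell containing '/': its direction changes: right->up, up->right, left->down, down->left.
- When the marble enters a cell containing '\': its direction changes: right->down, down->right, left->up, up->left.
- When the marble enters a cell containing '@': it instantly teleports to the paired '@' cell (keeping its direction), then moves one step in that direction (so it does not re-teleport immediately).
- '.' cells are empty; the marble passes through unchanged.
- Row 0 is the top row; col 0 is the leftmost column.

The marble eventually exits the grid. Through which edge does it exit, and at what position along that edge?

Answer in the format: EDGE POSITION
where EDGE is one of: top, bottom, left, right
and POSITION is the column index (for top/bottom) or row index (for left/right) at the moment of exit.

Step 1: enter (7,0), '.' pass, move right to (7,1)
Step 2: enter (7,1), '.' pass, move right to (7,2)
Step 3: enter (7,2), '.' pass, move right to (7,3)
Step 4: enter (7,3), '\' deflects right->down, move down to (8,3)
Step 5: enter (8,3), '.' pass, move down to (9,3)
Step 6: at (9,3) — EXIT via bottom edge, pos 3

Answer: bottom 3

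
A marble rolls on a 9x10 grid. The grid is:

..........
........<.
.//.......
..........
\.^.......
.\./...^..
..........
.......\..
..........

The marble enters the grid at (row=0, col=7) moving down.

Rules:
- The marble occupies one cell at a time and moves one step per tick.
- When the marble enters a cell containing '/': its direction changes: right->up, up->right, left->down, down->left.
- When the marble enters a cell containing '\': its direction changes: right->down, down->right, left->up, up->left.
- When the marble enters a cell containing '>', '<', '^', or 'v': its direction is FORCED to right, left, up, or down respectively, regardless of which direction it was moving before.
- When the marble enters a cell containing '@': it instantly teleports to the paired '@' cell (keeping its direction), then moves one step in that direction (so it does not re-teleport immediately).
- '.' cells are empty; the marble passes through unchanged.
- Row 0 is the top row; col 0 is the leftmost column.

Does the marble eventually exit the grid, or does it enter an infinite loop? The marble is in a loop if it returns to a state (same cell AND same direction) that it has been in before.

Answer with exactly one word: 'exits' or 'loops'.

Answer: exits

Derivation:
Step 1: enter (0,7), '.' pass, move down to (1,7)
Step 2: enter (1,7), '.' pass, move down to (2,7)
Step 3: enter (2,7), '.' pass, move down to (3,7)
Step 4: enter (3,7), '.' pass, move down to (4,7)
Step 5: enter (4,7), '.' pass, move down to (5,7)
Step 6: enter (5,7), '^' forces down->up, move up to (4,7)
Step 7: enter (4,7), '.' pass, move up to (3,7)
Step 8: enter (3,7), '.' pass, move up to (2,7)
Step 9: enter (2,7), '.' pass, move up to (1,7)
Step 10: enter (1,7), '.' pass, move up to (0,7)
Step 11: enter (0,7), '.' pass, move up to (-1,7)
Step 12: at (-1,7) — EXIT via top edge, pos 7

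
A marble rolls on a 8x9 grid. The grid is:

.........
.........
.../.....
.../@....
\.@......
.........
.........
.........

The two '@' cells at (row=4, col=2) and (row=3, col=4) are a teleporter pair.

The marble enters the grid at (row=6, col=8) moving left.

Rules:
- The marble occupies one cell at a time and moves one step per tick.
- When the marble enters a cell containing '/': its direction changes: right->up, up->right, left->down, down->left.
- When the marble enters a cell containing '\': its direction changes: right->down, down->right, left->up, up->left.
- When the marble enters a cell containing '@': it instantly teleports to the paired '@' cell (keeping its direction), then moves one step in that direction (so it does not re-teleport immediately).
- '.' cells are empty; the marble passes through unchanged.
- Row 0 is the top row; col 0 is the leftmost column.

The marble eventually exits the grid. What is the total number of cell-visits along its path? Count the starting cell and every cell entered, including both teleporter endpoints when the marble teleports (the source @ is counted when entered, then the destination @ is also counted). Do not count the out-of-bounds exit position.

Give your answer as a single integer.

Step 1: enter (6,8), '.' pass, move left to (6,7)
Step 2: enter (6,7), '.' pass, move left to (6,6)
Step 3: enter (6,6), '.' pass, move left to (6,5)
Step 4: enter (6,5), '.' pass, move left to (6,4)
Step 5: enter (6,4), '.' pass, move left to (6,3)
Step 6: enter (6,3), '.' pass, move left to (6,2)
Step 7: enter (6,2), '.' pass, move left to (6,1)
Step 8: enter (6,1), '.' pass, move left to (6,0)
Step 9: enter (6,0), '.' pass, move left to (6,-1)
Step 10: at (6,-1) — EXIT via left edge, pos 6
Path length (cell visits): 9

Answer: 9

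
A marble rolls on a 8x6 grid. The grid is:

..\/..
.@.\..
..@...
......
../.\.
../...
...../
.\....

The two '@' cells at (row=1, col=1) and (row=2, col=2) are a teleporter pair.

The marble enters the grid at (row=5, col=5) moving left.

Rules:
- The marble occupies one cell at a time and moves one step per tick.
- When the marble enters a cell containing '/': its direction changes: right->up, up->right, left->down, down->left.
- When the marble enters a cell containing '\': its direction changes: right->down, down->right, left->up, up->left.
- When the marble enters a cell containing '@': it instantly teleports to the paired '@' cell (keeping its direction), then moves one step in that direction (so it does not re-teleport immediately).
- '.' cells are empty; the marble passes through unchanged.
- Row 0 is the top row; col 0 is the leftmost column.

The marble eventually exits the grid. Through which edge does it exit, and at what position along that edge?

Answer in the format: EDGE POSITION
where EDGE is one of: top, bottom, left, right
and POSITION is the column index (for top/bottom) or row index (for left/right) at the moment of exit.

Step 1: enter (5,5), '.' pass, move left to (5,4)
Step 2: enter (5,4), '.' pass, move left to (5,3)
Step 3: enter (5,3), '.' pass, move left to (5,2)
Step 4: enter (5,2), '/' deflects left->down, move down to (6,2)
Step 5: enter (6,2), '.' pass, move down to (7,2)
Step 6: enter (7,2), '.' pass, move down to (8,2)
Step 7: at (8,2) — EXIT via bottom edge, pos 2

Answer: bottom 2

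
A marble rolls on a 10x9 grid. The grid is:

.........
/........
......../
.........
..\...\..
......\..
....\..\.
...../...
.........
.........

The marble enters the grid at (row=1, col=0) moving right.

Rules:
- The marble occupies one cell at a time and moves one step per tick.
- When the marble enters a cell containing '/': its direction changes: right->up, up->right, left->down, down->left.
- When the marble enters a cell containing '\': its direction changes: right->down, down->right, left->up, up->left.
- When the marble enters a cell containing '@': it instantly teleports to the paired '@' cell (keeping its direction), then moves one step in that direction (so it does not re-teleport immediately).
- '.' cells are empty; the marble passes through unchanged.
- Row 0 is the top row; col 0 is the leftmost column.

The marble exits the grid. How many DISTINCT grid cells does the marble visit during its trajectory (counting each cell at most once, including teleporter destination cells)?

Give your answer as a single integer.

Step 1: enter (1,0), '/' deflects right->up, move up to (0,0)
Step 2: enter (0,0), '.' pass, move up to (-1,0)
Step 3: at (-1,0) — EXIT via top edge, pos 0
Distinct cells visited: 2 (path length 2)

Answer: 2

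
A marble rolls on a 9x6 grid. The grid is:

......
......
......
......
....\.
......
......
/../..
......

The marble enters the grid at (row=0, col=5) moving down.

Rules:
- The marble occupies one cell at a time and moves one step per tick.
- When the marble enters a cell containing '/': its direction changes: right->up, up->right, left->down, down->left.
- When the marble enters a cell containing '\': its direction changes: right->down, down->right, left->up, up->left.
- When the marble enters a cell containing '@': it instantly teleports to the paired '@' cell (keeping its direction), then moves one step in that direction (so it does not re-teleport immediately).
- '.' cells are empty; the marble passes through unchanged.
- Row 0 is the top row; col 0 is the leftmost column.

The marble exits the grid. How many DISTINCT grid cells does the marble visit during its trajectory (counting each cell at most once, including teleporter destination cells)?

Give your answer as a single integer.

Step 1: enter (0,5), '.' pass, move down to (1,5)
Step 2: enter (1,5), '.' pass, move down to (2,5)
Step 3: enter (2,5), '.' pass, move down to (3,5)
Step 4: enter (3,5), '.' pass, move down to (4,5)
Step 5: enter (4,5), '.' pass, move down to (5,5)
Step 6: enter (5,5), '.' pass, move down to (6,5)
Step 7: enter (6,5), '.' pass, move down to (7,5)
Step 8: enter (7,5), '.' pass, move down to (8,5)
Step 9: enter (8,5), '.' pass, move down to (9,5)
Step 10: at (9,5) — EXIT via bottom edge, pos 5
Distinct cells visited: 9 (path length 9)

Answer: 9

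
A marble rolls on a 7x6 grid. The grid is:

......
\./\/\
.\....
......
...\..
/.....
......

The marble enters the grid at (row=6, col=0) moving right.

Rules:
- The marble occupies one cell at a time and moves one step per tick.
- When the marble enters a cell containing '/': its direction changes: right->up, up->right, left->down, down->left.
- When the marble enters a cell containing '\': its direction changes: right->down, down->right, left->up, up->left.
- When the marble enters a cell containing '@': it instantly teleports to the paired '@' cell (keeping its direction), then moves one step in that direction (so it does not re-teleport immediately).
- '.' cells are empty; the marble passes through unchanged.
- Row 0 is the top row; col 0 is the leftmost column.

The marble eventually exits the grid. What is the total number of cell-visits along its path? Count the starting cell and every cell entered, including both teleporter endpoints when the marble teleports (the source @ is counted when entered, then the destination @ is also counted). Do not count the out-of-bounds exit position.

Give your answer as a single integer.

Step 1: enter (6,0), '.' pass, move right to (6,1)
Step 2: enter (6,1), '.' pass, move right to (6,2)
Step 3: enter (6,2), '.' pass, move right to (6,3)
Step 4: enter (6,3), '.' pass, move right to (6,4)
Step 5: enter (6,4), '.' pass, move right to (6,5)
Step 6: enter (6,5), '.' pass, move right to (6,6)
Step 7: at (6,6) — EXIT via right edge, pos 6
Path length (cell visits): 6

Answer: 6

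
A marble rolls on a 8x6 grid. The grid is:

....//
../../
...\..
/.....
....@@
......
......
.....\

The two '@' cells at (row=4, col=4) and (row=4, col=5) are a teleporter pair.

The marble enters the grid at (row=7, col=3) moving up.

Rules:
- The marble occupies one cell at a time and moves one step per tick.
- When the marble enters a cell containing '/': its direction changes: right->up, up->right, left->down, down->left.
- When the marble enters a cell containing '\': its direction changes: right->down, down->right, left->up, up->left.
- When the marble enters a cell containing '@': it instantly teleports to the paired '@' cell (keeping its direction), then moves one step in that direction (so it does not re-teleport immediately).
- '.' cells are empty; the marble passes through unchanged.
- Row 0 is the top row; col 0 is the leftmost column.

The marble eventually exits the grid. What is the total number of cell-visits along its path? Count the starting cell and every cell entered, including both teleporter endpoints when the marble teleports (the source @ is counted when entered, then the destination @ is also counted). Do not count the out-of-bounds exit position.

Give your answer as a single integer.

Answer: 9

Derivation:
Step 1: enter (7,3), '.' pass, move up to (6,3)
Step 2: enter (6,3), '.' pass, move up to (5,3)
Step 3: enter (5,3), '.' pass, move up to (4,3)
Step 4: enter (4,3), '.' pass, move up to (3,3)
Step 5: enter (3,3), '.' pass, move up to (2,3)
Step 6: enter (2,3), '\' deflects up->left, move left to (2,2)
Step 7: enter (2,2), '.' pass, move left to (2,1)
Step 8: enter (2,1), '.' pass, move left to (2,0)
Step 9: enter (2,0), '.' pass, move left to (2,-1)
Step 10: at (2,-1) — EXIT via left edge, pos 2
Path length (cell visits): 9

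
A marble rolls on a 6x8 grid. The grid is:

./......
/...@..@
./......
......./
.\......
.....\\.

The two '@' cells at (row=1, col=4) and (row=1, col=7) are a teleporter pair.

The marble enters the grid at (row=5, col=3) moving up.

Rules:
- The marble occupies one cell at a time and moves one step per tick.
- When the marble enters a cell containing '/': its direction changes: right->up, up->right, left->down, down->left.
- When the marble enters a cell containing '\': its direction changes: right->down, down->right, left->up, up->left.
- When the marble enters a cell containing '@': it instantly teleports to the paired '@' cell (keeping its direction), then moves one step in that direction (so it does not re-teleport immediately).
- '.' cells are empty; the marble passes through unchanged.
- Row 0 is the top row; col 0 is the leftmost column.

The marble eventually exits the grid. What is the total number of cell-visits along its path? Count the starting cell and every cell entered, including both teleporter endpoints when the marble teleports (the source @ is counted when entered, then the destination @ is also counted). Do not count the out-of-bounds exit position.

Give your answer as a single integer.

Step 1: enter (5,3), '.' pass, move up to (4,3)
Step 2: enter (4,3), '.' pass, move up to (3,3)
Step 3: enter (3,3), '.' pass, move up to (2,3)
Step 4: enter (2,3), '.' pass, move up to (1,3)
Step 5: enter (1,3), '.' pass, move up to (0,3)
Step 6: enter (0,3), '.' pass, move up to (-1,3)
Step 7: at (-1,3) — EXIT via top edge, pos 3
Path length (cell visits): 6

Answer: 6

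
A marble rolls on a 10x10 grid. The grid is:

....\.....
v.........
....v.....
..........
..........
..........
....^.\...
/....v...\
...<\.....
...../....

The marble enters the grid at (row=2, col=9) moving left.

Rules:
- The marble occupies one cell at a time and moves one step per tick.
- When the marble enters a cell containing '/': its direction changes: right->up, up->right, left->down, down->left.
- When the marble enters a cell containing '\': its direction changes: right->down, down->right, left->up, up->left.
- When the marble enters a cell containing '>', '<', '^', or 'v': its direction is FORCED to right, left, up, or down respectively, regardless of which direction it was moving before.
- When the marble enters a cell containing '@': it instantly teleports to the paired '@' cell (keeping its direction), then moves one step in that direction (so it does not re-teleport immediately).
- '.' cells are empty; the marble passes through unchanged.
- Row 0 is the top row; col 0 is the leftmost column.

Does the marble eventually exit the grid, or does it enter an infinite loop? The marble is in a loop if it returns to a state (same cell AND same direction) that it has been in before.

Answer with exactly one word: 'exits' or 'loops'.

Step 1: enter (2,9), '.' pass, move left to (2,8)
Step 2: enter (2,8), '.' pass, move left to (2,7)
Step 3: enter (2,7), '.' pass, move left to (2,6)
Step 4: enter (2,6), '.' pass, move left to (2,5)
Step 5: enter (2,5), '.' pass, move left to (2,4)
Step 6: enter (2,4), 'v' forces left->down, move down to (3,4)
Step 7: enter (3,4), '.' pass, move down to (4,4)
Step 8: enter (4,4), '.' pass, move down to (5,4)
Step 9: enter (5,4), '.' pass, move down to (6,4)
Step 10: enter (6,4), '^' forces down->up, move up to (5,4)
Step 11: enter (5,4), '.' pass, move up to (4,4)
Step 12: enter (4,4), '.' pass, move up to (3,4)
Step 13: enter (3,4), '.' pass, move up to (2,4)
Step 14: enter (2,4), 'v' forces up->down, move down to (3,4)
Step 15: at (3,4) dir=down — LOOP DETECTED (seen before)

Answer: loops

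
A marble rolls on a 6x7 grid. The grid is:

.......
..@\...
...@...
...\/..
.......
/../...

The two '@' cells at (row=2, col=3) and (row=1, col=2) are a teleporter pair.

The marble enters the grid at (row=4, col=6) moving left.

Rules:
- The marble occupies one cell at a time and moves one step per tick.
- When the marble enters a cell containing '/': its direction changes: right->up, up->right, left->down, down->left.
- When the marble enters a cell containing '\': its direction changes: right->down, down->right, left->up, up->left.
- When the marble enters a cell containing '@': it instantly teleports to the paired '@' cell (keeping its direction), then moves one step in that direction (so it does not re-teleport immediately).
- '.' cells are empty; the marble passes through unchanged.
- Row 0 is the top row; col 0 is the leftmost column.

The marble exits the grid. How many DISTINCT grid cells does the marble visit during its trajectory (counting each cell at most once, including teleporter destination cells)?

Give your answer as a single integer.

Answer: 7

Derivation:
Step 1: enter (4,6), '.' pass, move left to (4,5)
Step 2: enter (4,5), '.' pass, move left to (4,4)
Step 3: enter (4,4), '.' pass, move left to (4,3)
Step 4: enter (4,3), '.' pass, move left to (4,2)
Step 5: enter (4,2), '.' pass, move left to (4,1)
Step 6: enter (4,1), '.' pass, move left to (4,0)
Step 7: enter (4,0), '.' pass, move left to (4,-1)
Step 8: at (4,-1) — EXIT via left edge, pos 4
Distinct cells visited: 7 (path length 7)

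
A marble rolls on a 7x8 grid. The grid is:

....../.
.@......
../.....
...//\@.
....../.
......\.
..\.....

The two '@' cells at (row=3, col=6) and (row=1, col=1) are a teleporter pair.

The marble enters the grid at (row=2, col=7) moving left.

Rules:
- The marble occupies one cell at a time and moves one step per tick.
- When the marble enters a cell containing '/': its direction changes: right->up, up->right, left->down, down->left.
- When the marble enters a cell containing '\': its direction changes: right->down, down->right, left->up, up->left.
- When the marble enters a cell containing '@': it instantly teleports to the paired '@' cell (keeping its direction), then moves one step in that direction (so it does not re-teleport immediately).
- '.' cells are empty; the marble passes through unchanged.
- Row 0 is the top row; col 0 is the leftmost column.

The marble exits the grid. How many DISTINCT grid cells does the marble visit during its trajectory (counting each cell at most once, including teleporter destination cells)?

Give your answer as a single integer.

Answer: 15

Derivation:
Step 1: enter (2,7), '.' pass, move left to (2,6)
Step 2: enter (2,6), '.' pass, move left to (2,5)
Step 3: enter (2,5), '.' pass, move left to (2,4)
Step 4: enter (2,4), '.' pass, move left to (2,3)
Step 5: enter (2,3), '.' pass, move left to (2,2)
Step 6: enter (2,2), '/' deflects left->down, move down to (3,2)
Step 7: enter (3,2), '.' pass, move down to (4,2)
Step 8: enter (4,2), '.' pass, move down to (5,2)
Step 9: enter (5,2), '.' pass, move down to (6,2)
Step 10: enter (6,2), '\' deflects down->right, move right to (6,3)
Step 11: enter (6,3), '.' pass, move right to (6,4)
Step 12: enter (6,4), '.' pass, move right to (6,5)
Step 13: enter (6,5), '.' pass, move right to (6,6)
Step 14: enter (6,6), '.' pass, move right to (6,7)
Step 15: enter (6,7), '.' pass, move right to (6,8)
Step 16: at (6,8) — EXIT via right edge, pos 6
Distinct cells visited: 15 (path length 15)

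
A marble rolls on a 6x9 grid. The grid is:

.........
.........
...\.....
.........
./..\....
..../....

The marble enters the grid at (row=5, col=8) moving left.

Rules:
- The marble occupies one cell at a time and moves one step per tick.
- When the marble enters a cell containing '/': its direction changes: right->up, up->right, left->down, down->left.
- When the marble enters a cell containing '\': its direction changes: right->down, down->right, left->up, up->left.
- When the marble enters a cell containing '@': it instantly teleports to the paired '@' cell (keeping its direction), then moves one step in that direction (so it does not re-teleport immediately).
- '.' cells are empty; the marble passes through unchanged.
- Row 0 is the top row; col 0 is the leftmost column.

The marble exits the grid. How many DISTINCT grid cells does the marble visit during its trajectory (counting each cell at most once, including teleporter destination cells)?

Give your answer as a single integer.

Answer: 5

Derivation:
Step 1: enter (5,8), '.' pass, move left to (5,7)
Step 2: enter (5,7), '.' pass, move left to (5,6)
Step 3: enter (5,6), '.' pass, move left to (5,5)
Step 4: enter (5,5), '.' pass, move left to (5,4)
Step 5: enter (5,4), '/' deflects left->down, move down to (6,4)
Step 6: at (6,4) — EXIT via bottom edge, pos 4
Distinct cells visited: 5 (path length 5)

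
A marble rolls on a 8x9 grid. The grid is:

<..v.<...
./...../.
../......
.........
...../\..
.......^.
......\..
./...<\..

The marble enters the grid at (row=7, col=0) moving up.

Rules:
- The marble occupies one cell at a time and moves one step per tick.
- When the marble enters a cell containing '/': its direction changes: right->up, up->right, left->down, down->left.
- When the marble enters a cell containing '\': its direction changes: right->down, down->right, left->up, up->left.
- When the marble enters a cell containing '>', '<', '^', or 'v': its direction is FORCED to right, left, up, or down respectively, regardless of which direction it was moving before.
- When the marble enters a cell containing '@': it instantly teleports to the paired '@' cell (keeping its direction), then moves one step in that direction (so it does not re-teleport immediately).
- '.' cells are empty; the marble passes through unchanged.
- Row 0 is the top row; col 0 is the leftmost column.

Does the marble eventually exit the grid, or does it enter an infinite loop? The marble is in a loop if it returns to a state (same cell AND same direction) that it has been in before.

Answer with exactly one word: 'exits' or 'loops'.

Answer: exits

Derivation:
Step 1: enter (7,0), '.' pass, move up to (6,0)
Step 2: enter (6,0), '.' pass, move up to (5,0)
Step 3: enter (5,0), '.' pass, move up to (4,0)
Step 4: enter (4,0), '.' pass, move up to (3,0)
Step 5: enter (3,0), '.' pass, move up to (2,0)
Step 6: enter (2,0), '.' pass, move up to (1,0)
Step 7: enter (1,0), '.' pass, move up to (0,0)
Step 8: enter (0,0), '<' forces up->left, move left to (0,-1)
Step 9: at (0,-1) — EXIT via left edge, pos 0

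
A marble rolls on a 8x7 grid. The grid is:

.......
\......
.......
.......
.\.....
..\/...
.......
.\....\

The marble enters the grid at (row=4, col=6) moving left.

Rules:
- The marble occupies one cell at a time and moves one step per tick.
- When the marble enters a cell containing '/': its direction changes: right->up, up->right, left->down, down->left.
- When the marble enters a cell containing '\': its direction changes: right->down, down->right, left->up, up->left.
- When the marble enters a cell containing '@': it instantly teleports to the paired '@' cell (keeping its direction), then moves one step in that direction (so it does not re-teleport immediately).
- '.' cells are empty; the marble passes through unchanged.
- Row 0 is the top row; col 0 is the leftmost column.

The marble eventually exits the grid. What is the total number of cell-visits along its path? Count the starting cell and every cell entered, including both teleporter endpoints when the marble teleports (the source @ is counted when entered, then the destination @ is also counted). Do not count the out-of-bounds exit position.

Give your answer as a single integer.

Step 1: enter (4,6), '.' pass, move left to (4,5)
Step 2: enter (4,5), '.' pass, move left to (4,4)
Step 3: enter (4,4), '.' pass, move left to (4,3)
Step 4: enter (4,3), '.' pass, move left to (4,2)
Step 5: enter (4,2), '.' pass, move left to (4,1)
Step 6: enter (4,1), '\' deflects left->up, move up to (3,1)
Step 7: enter (3,1), '.' pass, move up to (2,1)
Step 8: enter (2,1), '.' pass, move up to (1,1)
Step 9: enter (1,1), '.' pass, move up to (0,1)
Step 10: enter (0,1), '.' pass, move up to (-1,1)
Step 11: at (-1,1) — EXIT via top edge, pos 1
Path length (cell visits): 10

Answer: 10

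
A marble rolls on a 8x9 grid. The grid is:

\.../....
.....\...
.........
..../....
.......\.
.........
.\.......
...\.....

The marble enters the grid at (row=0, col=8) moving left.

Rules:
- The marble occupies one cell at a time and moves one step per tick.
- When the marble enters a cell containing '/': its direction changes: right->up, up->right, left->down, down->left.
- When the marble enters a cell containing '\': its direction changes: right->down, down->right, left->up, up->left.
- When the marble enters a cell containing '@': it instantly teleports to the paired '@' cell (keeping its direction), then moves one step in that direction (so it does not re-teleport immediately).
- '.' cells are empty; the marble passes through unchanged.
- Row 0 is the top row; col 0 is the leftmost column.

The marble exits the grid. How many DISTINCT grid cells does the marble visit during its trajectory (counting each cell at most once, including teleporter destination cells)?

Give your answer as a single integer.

Answer: 12

Derivation:
Step 1: enter (0,8), '.' pass, move left to (0,7)
Step 2: enter (0,7), '.' pass, move left to (0,6)
Step 3: enter (0,6), '.' pass, move left to (0,5)
Step 4: enter (0,5), '.' pass, move left to (0,4)
Step 5: enter (0,4), '/' deflects left->down, move down to (1,4)
Step 6: enter (1,4), '.' pass, move down to (2,4)
Step 7: enter (2,4), '.' pass, move down to (3,4)
Step 8: enter (3,4), '/' deflects down->left, move left to (3,3)
Step 9: enter (3,3), '.' pass, move left to (3,2)
Step 10: enter (3,2), '.' pass, move left to (3,1)
Step 11: enter (3,1), '.' pass, move left to (3,0)
Step 12: enter (3,0), '.' pass, move left to (3,-1)
Step 13: at (3,-1) — EXIT via left edge, pos 3
Distinct cells visited: 12 (path length 12)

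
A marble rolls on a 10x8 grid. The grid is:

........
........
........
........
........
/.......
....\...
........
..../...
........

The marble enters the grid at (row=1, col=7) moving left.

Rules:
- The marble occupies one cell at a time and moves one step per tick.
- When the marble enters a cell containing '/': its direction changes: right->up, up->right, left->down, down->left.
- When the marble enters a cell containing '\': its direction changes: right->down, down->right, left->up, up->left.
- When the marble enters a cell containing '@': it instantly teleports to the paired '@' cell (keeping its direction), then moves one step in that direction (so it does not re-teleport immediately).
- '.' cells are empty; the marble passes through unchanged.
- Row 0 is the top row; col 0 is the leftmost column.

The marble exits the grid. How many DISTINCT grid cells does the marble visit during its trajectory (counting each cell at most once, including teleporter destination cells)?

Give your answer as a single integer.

Answer: 8

Derivation:
Step 1: enter (1,7), '.' pass, move left to (1,6)
Step 2: enter (1,6), '.' pass, move left to (1,5)
Step 3: enter (1,5), '.' pass, move left to (1,4)
Step 4: enter (1,4), '.' pass, move left to (1,3)
Step 5: enter (1,3), '.' pass, move left to (1,2)
Step 6: enter (1,2), '.' pass, move left to (1,1)
Step 7: enter (1,1), '.' pass, move left to (1,0)
Step 8: enter (1,0), '.' pass, move left to (1,-1)
Step 9: at (1,-1) — EXIT via left edge, pos 1
Distinct cells visited: 8 (path length 8)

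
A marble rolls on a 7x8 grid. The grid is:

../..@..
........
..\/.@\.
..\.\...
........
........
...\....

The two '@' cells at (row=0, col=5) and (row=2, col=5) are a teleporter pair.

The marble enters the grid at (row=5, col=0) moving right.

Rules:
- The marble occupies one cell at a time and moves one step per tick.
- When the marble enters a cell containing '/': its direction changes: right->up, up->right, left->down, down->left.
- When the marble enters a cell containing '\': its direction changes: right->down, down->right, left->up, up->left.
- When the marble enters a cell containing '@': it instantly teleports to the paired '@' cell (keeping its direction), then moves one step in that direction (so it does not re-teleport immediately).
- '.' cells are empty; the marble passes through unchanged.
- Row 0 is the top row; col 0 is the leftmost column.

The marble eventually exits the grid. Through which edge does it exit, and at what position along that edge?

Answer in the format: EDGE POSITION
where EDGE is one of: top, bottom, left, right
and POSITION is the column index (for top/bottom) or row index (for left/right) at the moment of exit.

Answer: right 5

Derivation:
Step 1: enter (5,0), '.' pass, move right to (5,1)
Step 2: enter (5,1), '.' pass, move right to (5,2)
Step 3: enter (5,2), '.' pass, move right to (5,3)
Step 4: enter (5,3), '.' pass, move right to (5,4)
Step 5: enter (5,4), '.' pass, move right to (5,5)
Step 6: enter (5,5), '.' pass, move right to (5,6)
Step 7: enter (5,6), '.' pass, move right to (5,7)
Step 8: enter (5,7), '.' pass, move right to (5,8)
Step 9: at (5,8) — EXIT via right edge, pos 5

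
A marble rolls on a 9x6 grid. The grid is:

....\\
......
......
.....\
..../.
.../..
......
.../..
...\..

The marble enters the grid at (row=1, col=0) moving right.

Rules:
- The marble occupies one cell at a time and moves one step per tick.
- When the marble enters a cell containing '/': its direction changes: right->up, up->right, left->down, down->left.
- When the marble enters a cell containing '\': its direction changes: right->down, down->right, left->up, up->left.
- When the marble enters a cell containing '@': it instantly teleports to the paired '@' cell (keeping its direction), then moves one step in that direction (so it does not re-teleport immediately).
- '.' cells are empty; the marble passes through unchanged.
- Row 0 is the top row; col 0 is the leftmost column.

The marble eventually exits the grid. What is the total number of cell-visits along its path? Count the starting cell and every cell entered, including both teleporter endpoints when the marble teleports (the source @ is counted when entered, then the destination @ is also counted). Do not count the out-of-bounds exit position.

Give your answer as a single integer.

Step 1: enter (1,0), '.' pass, move right to (1,1)
Step 2: enter (1,1), '.' pass, move right to (1,2)
Step 3: enter (1,2), '.' pass, move right to (1,3)
Step 4: enter (1,3), '.' pass, move right to (1,4)
Step 5: enter (1,4), '.' pass, move right to (1,5)
Step 6: enter (1,5), '.' pass, move right to (1,6)
Step 7: at (1,6) — EXIT via right edge, pos 1
Path length (cell visits): 6

Answer: 6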